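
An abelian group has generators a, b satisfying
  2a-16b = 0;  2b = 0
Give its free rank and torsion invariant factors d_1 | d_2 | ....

rank_ℚ(R)=2; free=2−2=0
SNF(R) diag = [2, 2] → torsion [2, 2]

Answer: M ≅ ℤ/2 ⊕ ℤ/2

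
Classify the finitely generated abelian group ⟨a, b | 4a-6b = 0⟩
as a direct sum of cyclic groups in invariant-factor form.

rank_ℚ(R)=1; free=2−1=1
SNF(R) diag = [2] → torsion [2]

Answer: M ≅ ℤ^1 ⊕ ℤ/2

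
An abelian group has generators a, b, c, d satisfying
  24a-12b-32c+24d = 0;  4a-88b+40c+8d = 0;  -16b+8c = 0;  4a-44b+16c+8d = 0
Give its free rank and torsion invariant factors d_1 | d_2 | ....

Answer: M ≅ ℤ/4 ⊕ ℤ/4 ⊕ ℤ/8 ⊕ ℤ/24

Derivation:
rank_ℚ(R)=4; free=4−4=0
SNF(R) diag = [4, 4, 8, 24] → torsion [4, 4, 8, 24]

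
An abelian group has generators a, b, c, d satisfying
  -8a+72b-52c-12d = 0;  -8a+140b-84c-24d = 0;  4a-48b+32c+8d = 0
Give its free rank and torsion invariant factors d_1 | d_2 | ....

rank_ℚ(R)=3; free=4−3=1
SNF(R) diag = [4, 4, 4] → torsion [4, 4, 4]

Answer: M ≅ ℤ^1 ⊕ ℤ/4 ⊕ ℤ/4 ⊕ ℤ/4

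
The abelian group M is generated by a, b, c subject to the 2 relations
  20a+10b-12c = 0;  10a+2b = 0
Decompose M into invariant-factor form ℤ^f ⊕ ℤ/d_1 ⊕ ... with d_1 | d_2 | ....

rank_ℚ(R)=2; free=3−2=1
SNF(R) diag = [2, 6] → torsion [2, 6]

Answer: M ≅ ℤ^1 ⊕ ℤ/2 ⊕ ℤ/6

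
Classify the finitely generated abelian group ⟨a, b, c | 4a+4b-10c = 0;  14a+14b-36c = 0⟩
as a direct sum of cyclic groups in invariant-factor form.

Answer: M ≅ ℤ^1 ⊕ ℤ/2 ⊕ ℤ/2

Derivation:
rank_ℚ(R)=2; free=3−2=1
SNF(R) diag = [2, 2] → torsion [2, 2]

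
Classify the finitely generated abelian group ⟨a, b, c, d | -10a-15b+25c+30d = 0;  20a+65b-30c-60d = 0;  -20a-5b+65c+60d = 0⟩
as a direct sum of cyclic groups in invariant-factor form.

Answer: M ≅ ℤ^1 ⊕ ℤ/5 ⊕ ℤ/5 ⊕ ℤ/10

Derivation:
rank_ℚ(R)=3; free=4−3=1
SNF(R) diag = [5, 5, 10] → torsion [5, 5, 10]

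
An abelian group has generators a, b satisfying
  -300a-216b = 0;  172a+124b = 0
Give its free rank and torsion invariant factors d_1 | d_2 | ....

rank_ℚ(R)=2; free=2−2=0
SNF(R) diag = [4, 12] → torsion [4, 12]

Answer: M ≅ ℤ/4 ⊕ ℤ/12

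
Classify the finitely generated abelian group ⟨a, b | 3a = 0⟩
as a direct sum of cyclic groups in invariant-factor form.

Answer: M ≅ ℤ^1 ⊕ ℤ/3

Derivation:
rank_ℚ(R)=1; free=2−1=1
SNF(R) diag = [3] → torsion [3]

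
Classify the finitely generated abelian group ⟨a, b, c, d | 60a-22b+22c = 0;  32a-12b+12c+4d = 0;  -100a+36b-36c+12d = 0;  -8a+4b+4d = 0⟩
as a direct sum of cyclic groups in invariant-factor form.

Answer: M ≅ ℤ/2 ⊕ ℤ/4 ⊕ ℤ/4 ⊕ ℤ/4

Derivation:
rank_ℚ(R)=4; free=4−4=0
SNF(R) diag = [2, 4, 4, 4] → torsion [2, 4, 4, 4]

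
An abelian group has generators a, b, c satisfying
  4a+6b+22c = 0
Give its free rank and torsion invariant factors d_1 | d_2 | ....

rank_ℚ(R)=1; free=3−1=2
SNF(R) diag = [2] → torsion [2]

Answer: M ≅ ℤ^2 ⊕ ℤ/2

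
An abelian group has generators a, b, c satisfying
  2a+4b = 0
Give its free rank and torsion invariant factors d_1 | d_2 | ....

Answer: M ≅ ℤ^2 ⊕ ℤ/2

Derivation:
rank_ℚ(R)=1; free=3−1=2
SNF(R) diag = [2] → torsion [2]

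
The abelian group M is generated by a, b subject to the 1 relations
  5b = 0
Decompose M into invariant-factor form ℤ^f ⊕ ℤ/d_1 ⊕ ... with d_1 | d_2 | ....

rank_ℚ(R)=1; free=2−1=1
SNF(R) diag = [5] → torsion [5]

Answer: M ≅ ℤ^1 ⊕ ℤ/5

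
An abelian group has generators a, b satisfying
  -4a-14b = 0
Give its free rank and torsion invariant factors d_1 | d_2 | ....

Answer: M ≅ ℤ^1 ⊕ ℤ/2

Derivation:
rank_ℚ(R)=1; free=2−1=1
SNF(R) diag = [2] → torsion [2]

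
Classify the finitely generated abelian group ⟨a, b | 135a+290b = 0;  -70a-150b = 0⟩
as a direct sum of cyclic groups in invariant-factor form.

rank_ℚ(R)=2; free=2−2=0
SNF(R) diag = [5, 10] → torsion [5, 10]

Answer: M ≅ ℤ/5 ⊕ ℤ/10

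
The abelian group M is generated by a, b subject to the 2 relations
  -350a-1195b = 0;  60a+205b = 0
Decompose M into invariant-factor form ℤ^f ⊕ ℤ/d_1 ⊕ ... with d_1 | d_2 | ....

rank_ℚ(R)=2; free=2−2=0
SNF(R) diag = [5, 10] → torsion [5, 10]

Answer: M ≅ ℤ/5 ⊕ ℤ/10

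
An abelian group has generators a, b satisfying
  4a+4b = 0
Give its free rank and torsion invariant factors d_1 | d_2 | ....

Answer: M ≅ ℤ^1 ⊕ ℤ/4

Derivation:
rank_ℚ(R)=1; free=2−1=1
SNF(R) diag = [4] → torsion [4]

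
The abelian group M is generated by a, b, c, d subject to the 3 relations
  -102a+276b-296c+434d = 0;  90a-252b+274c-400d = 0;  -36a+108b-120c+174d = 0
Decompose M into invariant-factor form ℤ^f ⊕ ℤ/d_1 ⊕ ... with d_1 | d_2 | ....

rank_ℚ(R)=3; free=4−3=1
SNF(R) diag = [2, 6, 18] → torsion [2, 6, 18]

Answer: M ≅ ℤ^1 ⊕ ℤ/2 ⊕ ℤ/6 ⊕ ℤ/18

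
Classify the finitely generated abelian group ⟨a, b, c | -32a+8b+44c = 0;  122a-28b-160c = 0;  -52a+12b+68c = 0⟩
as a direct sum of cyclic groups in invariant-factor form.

Answer: M ≅ ℤ/2 ⊕ ℤ/4 ⊕ ℤ/4

Derivation:
rank_ℚ(R)=3; free=3−3=0
SNF(R) diag = [2, 4, 4] → torsion [2, 4, 4]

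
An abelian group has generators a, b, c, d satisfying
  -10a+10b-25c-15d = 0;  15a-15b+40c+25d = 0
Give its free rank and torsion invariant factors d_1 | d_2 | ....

Answer: M ≅ ℤ^2 ⊕ ℤ/5 ⊕ ℤ/5

Derivation:
rank_ℚ(R)=2; free=4−2=2
SNF(R) diag = [5, 5] → torsion [5, 5]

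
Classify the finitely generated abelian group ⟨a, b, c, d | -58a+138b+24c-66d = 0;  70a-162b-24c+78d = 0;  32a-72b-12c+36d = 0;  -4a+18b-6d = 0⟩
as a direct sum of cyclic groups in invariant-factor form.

rank_ℚ(R)=4; free=4−4=0
SNF(R) diag = [2, 6, 12, 12] → torsion [2, 6, 12, 12]

Answer: M ≅ ℤ/2 ⊕ ℤ/6 ⊕ ℤ/12 ⊕ ℤ/12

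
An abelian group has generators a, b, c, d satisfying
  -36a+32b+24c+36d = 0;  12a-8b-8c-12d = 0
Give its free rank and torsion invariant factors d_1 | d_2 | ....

Answer: M ≅ ℤ^2 ⊕ ℤ/4 ⊕ ℤ/8

Derivation:
rank_ℚ(R)=2; free=4−2=2
SNF(R) diag = [4, 8] → torsion [4, 8]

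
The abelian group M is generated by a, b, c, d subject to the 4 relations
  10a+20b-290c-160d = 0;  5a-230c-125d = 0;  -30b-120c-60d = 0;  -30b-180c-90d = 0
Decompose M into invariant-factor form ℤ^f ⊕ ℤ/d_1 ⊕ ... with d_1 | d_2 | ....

rank_ℚ(R)=4; free=4−4=0
SNF(R) diag = [5, 10, 30, 30] → torsion [5, 10, 30, 30]

Answer: M ≅ ℤ/5 ⊕ ℤ/10 ⊕ ℤ/30 ⊕ ℤ/30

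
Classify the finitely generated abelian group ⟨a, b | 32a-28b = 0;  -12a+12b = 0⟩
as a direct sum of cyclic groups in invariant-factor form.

Answer: M ≅ ℤ/4 ⊕ ℤ/12

Derivation:
rank_ℚ(R)=2; free=2−2=0
SNF(R) diag = [4, 12] → torsion [4, 12]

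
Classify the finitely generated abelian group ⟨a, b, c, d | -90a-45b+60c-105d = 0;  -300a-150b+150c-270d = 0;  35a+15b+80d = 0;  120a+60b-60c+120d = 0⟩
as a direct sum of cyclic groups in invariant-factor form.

rank_ℚ(R)=4; free=4−4=0
SNF(R) diag = [5, 15, 30, 60] → torsion [5, 15, 30, 60]

Answer: M ≅ ℤ/5 ⊕ ℤ/15 ⊕ ℤ/30 ⊕ ℤ/60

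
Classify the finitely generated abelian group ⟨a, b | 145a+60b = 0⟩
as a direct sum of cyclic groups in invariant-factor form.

rank_ℚ(R)=1; free=2−1=1
SNF(R) diag = [5] → torsion [5]

Answer: M ≅ ℤ^1 ⊕ ℤ/5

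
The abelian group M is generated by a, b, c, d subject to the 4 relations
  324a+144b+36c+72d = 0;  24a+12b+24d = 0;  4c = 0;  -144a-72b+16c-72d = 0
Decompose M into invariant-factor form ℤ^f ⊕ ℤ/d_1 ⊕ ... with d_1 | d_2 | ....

Answer: M ≅ ℤ/4 ⊕ ℤ/12 ⊕ ℤ/36 ⊕ ℤ/72

Derivation:
rank_ℚ(R)=4; free=4−4=0
SNF(R) diag = [4, 12, 36, 72] → torsion [4, 12, 36, 72]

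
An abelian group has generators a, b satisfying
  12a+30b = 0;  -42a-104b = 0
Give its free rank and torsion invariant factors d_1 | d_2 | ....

Answer: M ≅ ℤ/2 ⊕ ℤ/6

Derivation:
rank_ℚ(R)=2; free=2−2=0
SNF(R) diag = [2, 6] → torsion [2, 6]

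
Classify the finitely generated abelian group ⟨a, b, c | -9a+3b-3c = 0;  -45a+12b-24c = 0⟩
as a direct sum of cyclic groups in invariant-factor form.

rank_ℚ(R)=2; free=3−2=1
SNF(R) diag = [3, 3] → torsion [3, 3]

Answer: M ≅ ℤ^1 ⊕ ℤ/3 ⊕ ℤ/3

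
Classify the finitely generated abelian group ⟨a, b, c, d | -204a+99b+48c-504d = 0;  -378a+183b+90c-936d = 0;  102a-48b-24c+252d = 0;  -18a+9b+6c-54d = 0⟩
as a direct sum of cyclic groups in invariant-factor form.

Answer: M ≅ ℤ/3 ⊕ ℤ/6 ⊕ ℤ/6 ⊕ ℤ/18

Derivation:
rank_ℚ(R)=4; free=4−4=0
SNF(R) diag = [3, 6, 6, 18] → torsion [3, 6, 6, 18]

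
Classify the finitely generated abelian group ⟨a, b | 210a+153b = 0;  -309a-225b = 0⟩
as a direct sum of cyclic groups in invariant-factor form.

Answer: M ≅ ℤ/3 ⊕ ℤ/9

Derivation:
rank_ℚ(R)=2; free=2−2=0
SNF(R) diag = [3, 9] → torsion [3, 9]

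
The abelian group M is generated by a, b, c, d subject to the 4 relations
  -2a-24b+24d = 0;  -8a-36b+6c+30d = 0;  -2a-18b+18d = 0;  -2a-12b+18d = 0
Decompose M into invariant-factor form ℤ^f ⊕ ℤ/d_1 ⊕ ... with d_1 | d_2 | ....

Answer: M ≅ ℤ/2 ⊕ ℤ/6 ⊕ ℤ/6 ⊕ ℤ/6

Derivation:
rank_ℚ(R)=4; free=4−4=0
SNF(R) diag = [2, 6, 6, 6] → torsion [2, 6, 6, 6]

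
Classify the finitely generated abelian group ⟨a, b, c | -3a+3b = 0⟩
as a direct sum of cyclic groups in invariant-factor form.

Answer: M ≅ ℤ^2 ⊕ ℤ/3

Derivation:
rank_ℚ(R)=1; free=3−1=2
SNF(R) diag = [3] → torsion [3]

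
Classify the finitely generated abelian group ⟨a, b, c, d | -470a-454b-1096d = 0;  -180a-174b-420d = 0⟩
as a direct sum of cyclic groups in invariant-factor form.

Answer: M ≅ ℤ^2 ⊕ ℤ/2 ⊕ ℤ/6

Derivation:
rank_ℚ(R)=2; free=4−2=2
SNF(R) diag = [2, 6] → torsion [2, 6]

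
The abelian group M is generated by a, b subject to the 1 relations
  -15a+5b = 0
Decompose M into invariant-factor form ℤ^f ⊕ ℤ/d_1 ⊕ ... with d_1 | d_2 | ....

Answer: M ≅ ℤ^1 ⊕ ℤ/5

Derivation:
rank_ℚ(R)=1; free=2−1=1
SNF(R) diag = [5] → torsion [5]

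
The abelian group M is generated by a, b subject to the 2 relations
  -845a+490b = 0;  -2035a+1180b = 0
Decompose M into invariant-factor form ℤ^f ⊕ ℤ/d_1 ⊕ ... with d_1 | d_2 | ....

rank_ℚ(R)=2; free=2−2=0
SNF(R) diag = [5, 10] → torsion [5, 10]

Answer: M ≅ ℤ/5 ⊕ ℤ/10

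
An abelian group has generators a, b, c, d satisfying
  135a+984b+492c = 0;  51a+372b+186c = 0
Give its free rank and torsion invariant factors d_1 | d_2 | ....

rank_ℚ(R)=2; free=4−2=2
SNF(R) diag = [3, 6] → torsion [3, 6]

Answer: M ≅ ℤ^2 ⊕ ℤ/3 ⊕ ℤ/6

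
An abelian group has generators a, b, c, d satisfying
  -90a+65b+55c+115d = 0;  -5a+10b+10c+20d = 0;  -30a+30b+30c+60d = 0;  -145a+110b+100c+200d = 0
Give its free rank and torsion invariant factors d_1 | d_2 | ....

rank_ℚ(R)=4; free=4−4=0
SNF(R) diag = [5, 5, 10, 30] → torsion [5, 5, 10, 30]

Answer: M ≅ ℤ/5 ⊕ ℤ/5 ⊕ ℤ/10 ⊕ ℤ/30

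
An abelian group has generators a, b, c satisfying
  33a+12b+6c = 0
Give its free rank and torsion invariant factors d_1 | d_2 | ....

Answer: M ≅ ℤ^2 ⊕ ℤ/3

Derivation:
rank_ℚ(R)=1; free=3−1=2
SNF(R) diag = [3] → torsion [3]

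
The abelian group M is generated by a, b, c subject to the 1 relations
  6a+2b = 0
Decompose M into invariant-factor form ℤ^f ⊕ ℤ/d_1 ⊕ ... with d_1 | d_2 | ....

rank_ℚ(R)=1; free=3−1=2
SNF(R) diag = [2] → torsion [2]

Answer: M ≅ ℤ^2 ⊕ ℤ/2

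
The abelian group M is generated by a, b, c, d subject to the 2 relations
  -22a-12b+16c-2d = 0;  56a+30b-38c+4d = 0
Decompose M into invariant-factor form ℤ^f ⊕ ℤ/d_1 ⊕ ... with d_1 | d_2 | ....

rank_ℚ(R)=2; free=4−2=2
SNF(R) diag = [2, 6] → torsion [2, 6]

Answer: M ≅ ℤ^2 ⊕ ℤ/2 ⊕ ℤ/6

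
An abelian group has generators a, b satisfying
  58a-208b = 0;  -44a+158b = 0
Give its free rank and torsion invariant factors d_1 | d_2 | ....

rank_ℚ(R)=2; free=2−2=0
SNF(R) diag = [2, 6] → torsion [2, 6]

Answer: M ≅ ℤ/2 ⊕ ℤ/6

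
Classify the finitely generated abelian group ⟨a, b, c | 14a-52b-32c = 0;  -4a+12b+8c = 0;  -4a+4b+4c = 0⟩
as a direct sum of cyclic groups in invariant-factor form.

rank_ℚ(R)=3; free=3−3=0
SNF(R) diag = [2, 4, 4] → torsion [2, 4, 4]

Answer: M ≅ ℤ/2 ⊕ ℤ/4 ⊕ ℤ/4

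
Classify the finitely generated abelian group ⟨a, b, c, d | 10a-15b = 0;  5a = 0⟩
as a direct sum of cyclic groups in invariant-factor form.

Answer: M ≅ ℤ^2 ⊕ ℤ/5 ⊕ ℤ/15

Derivation:
rank_ℚ(R)=2; free=4−2=2
SNF(R) diag = [5, 15] → torsion [5, 15]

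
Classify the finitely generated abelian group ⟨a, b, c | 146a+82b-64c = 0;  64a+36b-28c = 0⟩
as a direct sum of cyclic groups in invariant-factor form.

rank_ℚ(R)=2; free=3−2=1
SNF(R) diag = [2, 4] → torsion [2, 4]

Answer: M ≅ ℤ^1 ⊕ ℤ/2 ⊕ ℤ/4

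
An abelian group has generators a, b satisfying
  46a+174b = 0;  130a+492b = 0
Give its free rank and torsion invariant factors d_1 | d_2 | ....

rank_ℚ(R)=2; free=2−2=0
SNF(R) diag = [2, 6] → torsion [2, 6]

Answer: M ≅ ℤ/2 ⊕ ℤ/6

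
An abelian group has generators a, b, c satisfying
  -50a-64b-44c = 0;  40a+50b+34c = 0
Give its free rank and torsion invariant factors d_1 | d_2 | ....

rank_ℚ(R)=2; free=3−2=1
SNF(R) diag = [2, 6] → torsion [2, 6]

Answer: M ≅ ℤ^1 ⊕ ℤ/2 ⊕ ℤ/6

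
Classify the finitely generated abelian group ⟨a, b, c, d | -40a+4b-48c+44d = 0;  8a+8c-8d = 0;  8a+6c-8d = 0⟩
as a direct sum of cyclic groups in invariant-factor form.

rank_ℚ(R)=3; free=4−3=1
SNF(R) diag = [2, 4, 8] → torsion [2, 4, 8]

Answer: M ≅ ℤ^1 ⊕ ℤ/2 ⊕ ℤ/4 ⊕ ℤ/8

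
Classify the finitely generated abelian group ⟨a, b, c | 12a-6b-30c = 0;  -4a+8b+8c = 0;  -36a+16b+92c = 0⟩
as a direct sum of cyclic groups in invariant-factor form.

rank_ℚ(R)=3; free=3−3=0
SNF(R) diag = [2, 4, 12] → torsion [2, 4, 12]

Answer: M ≅ ℤ/2 ⊕ ℤ/4 ⊕ ℤ/12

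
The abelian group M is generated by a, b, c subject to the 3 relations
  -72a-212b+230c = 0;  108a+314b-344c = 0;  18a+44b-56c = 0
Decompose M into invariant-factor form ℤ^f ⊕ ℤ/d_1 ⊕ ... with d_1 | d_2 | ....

rank_ℚ(R)=3; free=3−3=0
SNF(R) diag = [2, 6, 18] → torsion [2, 6, 18]

Answer: M ≅ ℤ/2 ⊕ ℤ/6 ⊕ ℤ/18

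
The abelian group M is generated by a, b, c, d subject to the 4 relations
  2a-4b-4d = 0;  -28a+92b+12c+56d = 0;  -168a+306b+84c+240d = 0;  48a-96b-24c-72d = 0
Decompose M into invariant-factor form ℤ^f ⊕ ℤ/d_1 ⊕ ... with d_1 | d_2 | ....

rank_ℚ(R)=4; free=4−4=0
SNF(R) diag = [2, 6, 12, 24] → torsion [2, 6, 12, 24]

Answer: M ≅ ℤ/2 ⊕ ℤ/6 ⊕ ℤ/12 ⊕ ℤ/24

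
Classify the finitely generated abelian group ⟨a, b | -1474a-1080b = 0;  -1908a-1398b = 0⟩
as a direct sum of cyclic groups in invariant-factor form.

rank_ℚ(R)=2; free=2−2=0
SNF(R) diag = [2, 6] → torsion [2, 6]

Answer: M ≅ ℤ/2 ⊕ ℤ/6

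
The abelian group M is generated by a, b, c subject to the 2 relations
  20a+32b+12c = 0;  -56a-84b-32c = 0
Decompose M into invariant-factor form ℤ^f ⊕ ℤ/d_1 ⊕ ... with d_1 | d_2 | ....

Answer: M ≅ ℤ^1 ⊕ ℤ/4 ⊕ ℤ/4

Derivation:
rank_ℚ(R)=2; free=3−2=1
SNF(R) diag = [4, 4] → torsion [4, 4]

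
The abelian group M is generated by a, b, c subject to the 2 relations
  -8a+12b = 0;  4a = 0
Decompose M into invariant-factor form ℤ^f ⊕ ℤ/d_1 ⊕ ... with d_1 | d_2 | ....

Answer: M ≅ ℤ^1 ⊕ ℤ/4 ⊕ ℤ/12

Derivation:
rank_ℚ(R)=2; free=3−2=1
SNF(R) diag = [4, 12] → torsion [4, 12]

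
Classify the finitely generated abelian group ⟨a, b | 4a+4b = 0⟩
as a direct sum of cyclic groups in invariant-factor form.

Answer: M ≅ ℤ^1 ⊕ ℤ/4

Derivation:
rank_ℚ(R)=1; free=2−1=1
SNF(R) diag = [4] → torsion [4]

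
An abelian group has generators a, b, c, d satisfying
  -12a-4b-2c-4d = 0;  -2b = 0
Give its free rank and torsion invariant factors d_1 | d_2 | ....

Answer: M ≅ ℤ^2 ⊕ ℤ/2 ⊕ ℤ/2

Derivation:
rank_ℚ(R)=2; free=4−2=2
SNF(R) diag = [2, 2] → torsion [2, 2]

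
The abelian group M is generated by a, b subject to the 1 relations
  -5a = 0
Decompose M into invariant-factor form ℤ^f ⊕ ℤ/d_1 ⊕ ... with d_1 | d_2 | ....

rank_ℚ(R)=1; free=2−1=1
SNF(R) diag = [5] → torsion [5]

Answer: M ≅ ℤ^1 ⊕ ℤ/5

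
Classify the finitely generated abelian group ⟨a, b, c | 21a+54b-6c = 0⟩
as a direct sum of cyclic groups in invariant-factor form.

rank_ℚ(R)=1; free=3−1=2
SNF(R) diag = [3] → torsion [3]

Answer: M ≅ ℤ^2 ⊕ ℤ/3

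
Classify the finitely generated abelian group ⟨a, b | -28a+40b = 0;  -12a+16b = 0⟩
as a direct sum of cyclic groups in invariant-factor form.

rank_ℚ(R)=2; free=2−2=0
SNF(R) diag = [4, 8] → torsion [4, 8]

Answer: M ≅ ℤ/4 ⊕ ℤ/8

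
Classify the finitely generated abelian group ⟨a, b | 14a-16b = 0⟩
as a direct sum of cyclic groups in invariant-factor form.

Answer: M ≅ ℤ^1 ⊕ ℤ/2

Derivation:
rank_ℚ(R)=1; free=2−1=1
SNF(R) diag = [2] → torsion [2]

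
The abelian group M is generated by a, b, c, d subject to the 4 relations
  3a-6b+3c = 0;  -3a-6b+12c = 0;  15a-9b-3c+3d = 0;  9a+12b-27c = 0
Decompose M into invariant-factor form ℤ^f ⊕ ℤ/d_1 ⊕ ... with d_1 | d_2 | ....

rank_ℚ(R)=4; free=4−4=0
SNF(R) diag = [3, 3, 3, 6] → torsion [3, 3, 3, 6]

Answer: M ≅ ℤ/3 ⊕ ℤ/3 ⊕ ℤ/3 ⊕ ℤ/6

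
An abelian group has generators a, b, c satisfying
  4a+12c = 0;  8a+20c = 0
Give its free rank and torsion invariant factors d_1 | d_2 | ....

rank_ℚ(R)=2; free=3−2=1
SNF(R) diag = [4, 4] → torsion [4, 4]

Answer: M ≅ ℤ^1 ⊕ ℤ/4 ⊕ ℤ/4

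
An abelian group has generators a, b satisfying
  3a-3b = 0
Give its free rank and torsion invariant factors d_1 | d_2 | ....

Answer: M ≅ ℤ^1 ⊕ ℤ/3

Derivation:
rank_ℚ(R)=1; free=2−1=1
SNF(R) diag = [3] → torsion [3]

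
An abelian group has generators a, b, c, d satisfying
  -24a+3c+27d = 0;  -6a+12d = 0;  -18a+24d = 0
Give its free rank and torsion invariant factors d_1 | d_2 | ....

rank_ℚ(R)=3; free=4−3=1
SNF(R) diag = [3, 6, 12] → torsion [3, 6, 12]

Answer: M ≅ ℤ^1 ⊕ ℤ/3 ⊕ ℤ/6 ⊕ ℤ/12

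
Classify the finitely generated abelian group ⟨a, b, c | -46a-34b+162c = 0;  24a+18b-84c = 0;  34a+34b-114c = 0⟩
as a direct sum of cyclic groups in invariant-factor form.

rank_ℚ(R)=3; free=3−3=0
SNF(R) diag = [2, 6, 12] → torsion [2, 6, 12]

Answer: M ≅ ℤ/2 ⊕ ℤ/6 ⊕ ℤ/12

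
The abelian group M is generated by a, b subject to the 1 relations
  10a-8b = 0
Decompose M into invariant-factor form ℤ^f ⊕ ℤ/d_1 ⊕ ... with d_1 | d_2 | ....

rank_ℚ(R)=1; free=2−1=1
SNF(R) diag = [2] → torsion [2]

Answer: M ≅ ℤ^1 ⊕ ℤ/2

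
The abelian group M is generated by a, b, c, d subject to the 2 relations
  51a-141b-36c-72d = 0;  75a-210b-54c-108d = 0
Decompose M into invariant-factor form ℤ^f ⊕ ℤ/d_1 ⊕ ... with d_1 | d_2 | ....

Answer: M ≅ ℤ^2 ⊕ ℤ/3 ⊕ ℤ/9

Derivation:
rank_ℚ(R)=2; free=4−2=2
SNF(R) diag = [3, 9] → torsion [3, 9]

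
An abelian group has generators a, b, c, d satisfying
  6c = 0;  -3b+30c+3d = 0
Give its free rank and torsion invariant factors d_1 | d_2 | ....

Answer: M ≅ ℤ^2 ⊕ ℤ/3 ⊕ ℤ/6

Derivation:
rank_ℚ(R)=2; free=4−2=2
SNF(R) diag = [3, 6] → torsion [3, 6]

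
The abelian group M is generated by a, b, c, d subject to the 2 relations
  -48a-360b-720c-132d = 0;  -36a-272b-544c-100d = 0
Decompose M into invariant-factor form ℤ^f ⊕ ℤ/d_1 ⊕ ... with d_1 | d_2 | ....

rank_ℚ(R)=2; free=4−2=2
SNF(R) diag = [4, 12] → torsion [4, 12]

Answer: M ≅ ℤ^2 ⊕ ℤ/4 ⊕ ℤ/12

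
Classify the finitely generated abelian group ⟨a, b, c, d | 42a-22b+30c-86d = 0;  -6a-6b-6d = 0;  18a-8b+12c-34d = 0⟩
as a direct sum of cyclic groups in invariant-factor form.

Answer: M ≅ ℤ^1 ⊕ ℤ/2 ⊕ ℤ/6 ⊕ ℤ/6

Derivation:
rank_ℚ(R)=3; free=4−3=1
SNF(R) diag = [2, 6, 6] → torsion [2, 6, 6]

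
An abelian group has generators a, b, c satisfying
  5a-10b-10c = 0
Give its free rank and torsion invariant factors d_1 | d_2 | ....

rank_ℚ(R)=1; free=3−1=2
SNF(R) diag = [5] → torsion [5]

Answer: M ≅ ℤ^2 ⊕ ℤ/5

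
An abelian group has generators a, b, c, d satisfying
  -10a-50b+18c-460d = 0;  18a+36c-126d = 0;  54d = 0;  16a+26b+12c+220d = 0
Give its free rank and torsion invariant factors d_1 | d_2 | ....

Answer: M ≅ ℤ/2 ⊕ ℤ/6 ⊕ ℤ/18 ⊕ ℤ/54

Derivation:
rank_ℚ(R)=4; free=4−4=0
SNF(R) diag = [2, 6, 18, 54] → torsion [2, 6, 18, 54]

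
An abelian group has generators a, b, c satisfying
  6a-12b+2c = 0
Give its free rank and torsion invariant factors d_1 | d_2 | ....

rank_ℚ(R)=1; free=3−1=2
SNF(R) diag = [2] → torsion [2]

Answer: M ≅ ℤ^2 ⊕ ℤ/2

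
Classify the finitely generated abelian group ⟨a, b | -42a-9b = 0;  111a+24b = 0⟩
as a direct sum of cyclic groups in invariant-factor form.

rank_ℚ(R)=2; free=2−2=0
SNF(R) diag = [3, 3] → torsion [3, 3]

Answer: M ≅ ℤ/3 ⊕ ℤ/3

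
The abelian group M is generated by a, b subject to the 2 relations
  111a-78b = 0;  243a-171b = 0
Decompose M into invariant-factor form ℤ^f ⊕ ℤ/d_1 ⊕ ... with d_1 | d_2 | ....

rank_ℚ(R)=2; free=2−2=0
SNF(R) diag = [3, 9] → torsion [3, 9]

Answer: M ≅ ℤ/3 ⊕ ℤ/9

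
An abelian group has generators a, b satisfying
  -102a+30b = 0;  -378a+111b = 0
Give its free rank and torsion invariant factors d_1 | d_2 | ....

rank_ℚ(R)=2; free=2−2=0
SNF(R) diag = [3, 6] → torsion [3, 6]

Answer: M ≅ ℤ/3 ⊕ ℤ/6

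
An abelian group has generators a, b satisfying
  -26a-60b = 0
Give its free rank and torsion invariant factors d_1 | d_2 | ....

rank_ℚ(R)=1; free=2−1=1
SNF(R) diag = [2] → torsion [2]

Answer: M ≅ ℤ^1 ⊕ ℤ/2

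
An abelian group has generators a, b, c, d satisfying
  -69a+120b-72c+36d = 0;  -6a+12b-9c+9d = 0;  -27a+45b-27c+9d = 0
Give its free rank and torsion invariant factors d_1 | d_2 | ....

Answer: M ≅ ℤ^1 ⊕ ℤ/3 ⊕ ℤ/9 ⊕ ℤ/9

Derivation:
rank_ℚ(R)=3; free=4−3=1
SNF(R) diag = [3, 9, 9] → torsion [3, 9, 9]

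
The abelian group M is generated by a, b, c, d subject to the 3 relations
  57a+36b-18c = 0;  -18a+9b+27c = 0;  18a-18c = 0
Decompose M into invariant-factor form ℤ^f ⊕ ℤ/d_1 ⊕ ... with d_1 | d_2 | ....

rank_ℚ(R)=3; free=4−3=1
SNF(R) diag = [3, 9, 18] → torsion [3, 9, 18]

Answer: M ≅ ℤ^1 ⊕ ℤ/3 ⊕ ℤ/9 ⊕ ℤ/18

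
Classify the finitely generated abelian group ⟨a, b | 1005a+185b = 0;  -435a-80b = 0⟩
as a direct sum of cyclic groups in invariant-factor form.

rank_ℚ(R)=2; free=2−2=0
SNF(R) diag = [5, 15] → torsion [5, 15]

Answer: M ≅ ℤ/5 ⊕ ℤ/15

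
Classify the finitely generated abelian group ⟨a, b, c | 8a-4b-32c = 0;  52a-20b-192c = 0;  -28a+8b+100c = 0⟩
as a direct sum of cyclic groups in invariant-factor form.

Answer: M ≅ ℤ/4 ⊕ ℤ/4 ⊕ ℤ/12

Derivation:
rank_ℚ(R)=3; free=3−3=0
SNF(R) diag = [4, 4, 12] → torsion [4, 4, 12]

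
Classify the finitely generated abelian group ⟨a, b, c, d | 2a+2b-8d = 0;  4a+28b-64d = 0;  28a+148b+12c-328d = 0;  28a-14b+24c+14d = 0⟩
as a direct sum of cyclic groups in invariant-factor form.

rank_ℚ(R)=4; free=4−4=0
SNF(R) diag = [2, 6, 12, 24] → torsion [2, 6, 12, 24]

Answer: M ≅ ℤ/2 ⊕ ℤ/6 ⊕ ℤ/12 ⊕ ℤ/24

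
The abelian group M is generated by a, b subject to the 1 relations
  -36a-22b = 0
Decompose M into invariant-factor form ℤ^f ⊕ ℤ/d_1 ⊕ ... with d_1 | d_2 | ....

Answer: M ≅ ℤ^1 ⊕ ℤ/2

Derivation:
rank_ℚ(R)=1; free=2−1=1
SNF(R) diag = [2] → torsion [2]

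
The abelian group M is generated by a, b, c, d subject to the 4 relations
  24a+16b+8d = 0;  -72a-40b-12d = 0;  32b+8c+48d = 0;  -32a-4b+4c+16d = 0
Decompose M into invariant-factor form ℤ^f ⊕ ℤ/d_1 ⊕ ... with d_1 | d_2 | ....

rank_ℚ(R)=4; free=4−4=0
SNF(R) diag = [4, 4, 8, 8] → torsion [4, 4, 8, 8]

Answer: M ≅ ℤ/4 ⊕ ℤ/4 ⊕ ℤ/8 ⊕ ℤ/8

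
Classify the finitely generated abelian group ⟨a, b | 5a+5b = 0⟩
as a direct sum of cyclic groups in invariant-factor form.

rank_ℚ(R)=1; free=2−1=1
SNF(R) diag = [5] → torsion [5]

Answer: M ≅ ℤ^1 ⊕ ℤ/5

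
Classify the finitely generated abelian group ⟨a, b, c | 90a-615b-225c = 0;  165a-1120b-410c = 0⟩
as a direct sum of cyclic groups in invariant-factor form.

rank_ℚ(R)=2; free=3−2=1
SNF(R) diag = [5, 15] → torsion [5, 15]

Answer: M ≅ ℤ^1 ⊕ ℤ/5 ⊕ ℤ/15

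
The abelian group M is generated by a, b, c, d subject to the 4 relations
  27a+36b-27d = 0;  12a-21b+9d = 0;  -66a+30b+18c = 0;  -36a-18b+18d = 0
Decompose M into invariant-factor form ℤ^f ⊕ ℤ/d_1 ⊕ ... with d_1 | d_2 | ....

Answer: M ≅ ℤ/3 ⊕ ℤ/9 ⊕ ℤ/18 ⊕ ℤ/36

Derivation:
rank_ℚ(R)=4; free=4−4=0
SNF(R) diag = [3, 9, 18, 36] → torsion [3, 9, 18, 36]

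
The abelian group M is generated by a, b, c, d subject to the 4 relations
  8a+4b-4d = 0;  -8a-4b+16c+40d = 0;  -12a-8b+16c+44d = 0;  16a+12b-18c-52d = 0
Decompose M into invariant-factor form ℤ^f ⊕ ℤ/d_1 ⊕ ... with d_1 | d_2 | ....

Answer: M ≅ ℤ/2 ⊕ ℤ/4 ⊕ ℤ/4 ⊕ ℤ/4

Derivation:
rank_ℚ(R)=4; free=4−4=0
SNF(R) diag = [2, 4, 4, 4] → torsion [2, 4, 4, 4]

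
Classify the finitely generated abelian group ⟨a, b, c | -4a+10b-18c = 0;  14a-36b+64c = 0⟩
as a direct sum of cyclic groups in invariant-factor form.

rank_ℚ(R)=2; free=3−2=1
SNF(R) diag = [2, 2] → torsion [2, 2]

Answer: M ≅ ℤ^1 ⊕ ℤ/2 ⊕ ℤ/2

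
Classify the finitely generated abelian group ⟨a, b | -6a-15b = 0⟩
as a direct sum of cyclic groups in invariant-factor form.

Answer: M ≅ ℤ^1 ⊕ ℤ/3

Derivation:
rank_ℚ(R)=1; free=2−1=1
SNF(R) diag = [3] → torsion [3]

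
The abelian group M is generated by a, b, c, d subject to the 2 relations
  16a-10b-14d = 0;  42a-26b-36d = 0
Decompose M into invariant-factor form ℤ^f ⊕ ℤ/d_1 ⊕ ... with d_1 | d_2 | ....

Answer: M ≅ ℤ^2 ⊕ ℤ/2 ⊕ ℤ/2

Derivation:
rank_ℚ(R)=2; free=4−2=2
SNF(R) diag = [2, 2] → torsion [2, 2]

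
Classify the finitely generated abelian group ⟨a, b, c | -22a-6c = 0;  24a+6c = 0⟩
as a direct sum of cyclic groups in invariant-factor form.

Answer: M ≅ ℤ^1 ⊕ ℤ/2 ⊕ ℤ/6

Derivation:
rank_ℚ(R)=2; free=3−2=1
SNF(R) diag = [2, 6] → torsion [2, 6]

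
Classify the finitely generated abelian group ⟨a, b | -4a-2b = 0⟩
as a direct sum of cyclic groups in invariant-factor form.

rank_ℚ(R)=1; free=2−1=1
SNF(R) diag = [2] → torsion [2]

Answer: M ≅ ℤ^1 ⊕ ℤ/2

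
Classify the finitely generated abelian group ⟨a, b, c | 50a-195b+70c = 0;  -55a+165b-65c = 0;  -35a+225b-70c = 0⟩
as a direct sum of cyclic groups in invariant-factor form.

Answer: M ≅ ℤ/5 ⊕ ℤ/15 ⊕ ℤ/15

Derivation:
rank_ℚ(R)=3; free=3−3=0
SNF(R) diag = [5, 15, 15] → torsion [5, 15, 15]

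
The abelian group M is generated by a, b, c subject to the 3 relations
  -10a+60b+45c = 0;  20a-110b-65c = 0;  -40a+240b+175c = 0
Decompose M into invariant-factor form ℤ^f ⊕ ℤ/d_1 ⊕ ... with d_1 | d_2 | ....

Answer: M ≅ ℤ/5 ⊕ ℤ/10 ⊕ ℤ/10

Derivation:
rank_ℚ(R)=3; free=3−3=0
SNF(R) diag = [5, 10, 10] → torsion [5, 10, 10]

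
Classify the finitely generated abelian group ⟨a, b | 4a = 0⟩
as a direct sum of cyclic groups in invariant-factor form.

rank_ℚ(R)=1; free=2−1=1
SNF(R) diag = [4] → torsion [4]

Answer: M ≅ ℤ^1 ⊕ ℤ/4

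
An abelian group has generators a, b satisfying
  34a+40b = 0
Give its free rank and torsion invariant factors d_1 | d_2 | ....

rank_ℚ(R)=1; free=2−1=1
SNF(R) diag = [2] → torsion [2]

Answer: M ≅ ℤ^1 ⊕ ℤ/2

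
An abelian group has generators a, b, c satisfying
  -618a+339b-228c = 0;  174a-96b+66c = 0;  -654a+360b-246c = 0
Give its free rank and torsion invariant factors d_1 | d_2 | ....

rank_ℚ(R)=3; free=3−3=0
SNF(R) diag = [3, 6, 12] → torsion [3, 6, 12]

Answer: M ≅ ℤ/3 ⊕ ℤ/6 ⊕ ℤ/12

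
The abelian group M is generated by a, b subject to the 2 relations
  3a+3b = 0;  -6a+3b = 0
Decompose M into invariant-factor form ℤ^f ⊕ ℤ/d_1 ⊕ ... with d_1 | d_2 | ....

Answer: M ≅ ℤ/3 ⊕ ℤ/9

Derivation:
rank_ℚ(R)=2; free=2−2=0
SNF(R) diag = [3, 9] → torsion [3, 9]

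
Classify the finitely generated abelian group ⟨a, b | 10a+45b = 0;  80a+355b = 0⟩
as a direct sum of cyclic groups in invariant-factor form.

Answer: M ≅ ℤ/5 ⊕ ℤ/10

Derivation:
rank_ℚ(R)=2; free=2−2=0
SNF(R) diag = [5, 10] → torsion [5, 10]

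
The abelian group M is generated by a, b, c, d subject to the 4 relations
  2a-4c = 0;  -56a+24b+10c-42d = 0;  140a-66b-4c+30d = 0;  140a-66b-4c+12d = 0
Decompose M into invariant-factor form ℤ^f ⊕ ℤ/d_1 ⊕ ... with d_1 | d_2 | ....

Answer: M ≅ ℤ/2 ⊕ ℤ/6 ⊕ ℤ/18 ⊕ ℤ/18

Derivation:
rank_ℚ(R)=4; free=4−4=0
SNF(R) diag = [2, 6, 18, 18] → torsion [2, 6, 18, 18]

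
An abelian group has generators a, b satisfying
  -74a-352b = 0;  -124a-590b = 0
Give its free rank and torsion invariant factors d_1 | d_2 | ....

Answer: M ≅ ℤ/2 ⊕ ℤ/6

Derivation:
rank_ℚ(R)=2; free=2−2=0
SNF(R) diag = [2, 6] → torsion [2, 6]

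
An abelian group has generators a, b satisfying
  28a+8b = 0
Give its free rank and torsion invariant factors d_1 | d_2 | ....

Answer: M ≅ ℤ^1 ⊕ ℤ/4

Derivation:
rank_ℚ(R)=1; free=2−1=1
SNF(R) diag = [4] → torsion [4]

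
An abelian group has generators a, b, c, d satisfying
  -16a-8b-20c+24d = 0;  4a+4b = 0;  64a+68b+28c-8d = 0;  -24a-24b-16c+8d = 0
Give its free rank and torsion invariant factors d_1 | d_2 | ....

Answer: M ≅ ℤ/4 ⊕ ℤ/4 ⊕ ℤ/4 ⊕ ℤ/8

Derivation:
rank_ℚ(R)=4; free=4−4=0
SNF(R) diag = [4, 4, 4, 8] → torsion [4, 4, 4, 8]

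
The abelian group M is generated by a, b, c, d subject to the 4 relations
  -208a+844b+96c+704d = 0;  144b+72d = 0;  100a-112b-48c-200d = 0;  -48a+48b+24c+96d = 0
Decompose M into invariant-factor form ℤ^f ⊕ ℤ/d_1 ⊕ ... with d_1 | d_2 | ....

rank_ℚ(R)=4; free=4−4=0
SNF(R) diag = [4, 12, 24, 72] → torsion [4, 12, 24, 72]

Answer: M ≅ ℤ/4 ⊕ ℤ/12 ⊕ ℤ/24 ⊕ ℤ/72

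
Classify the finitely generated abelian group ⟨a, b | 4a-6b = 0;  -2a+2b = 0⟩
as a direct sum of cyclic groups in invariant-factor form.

Answer: M ≅ ℤ/2 ⊕ ℤ/2

Derivation:
rank_ℚ(R)=2; free=2−2=0
SNF(R) diag = [2, 2] → torsion [2, 2]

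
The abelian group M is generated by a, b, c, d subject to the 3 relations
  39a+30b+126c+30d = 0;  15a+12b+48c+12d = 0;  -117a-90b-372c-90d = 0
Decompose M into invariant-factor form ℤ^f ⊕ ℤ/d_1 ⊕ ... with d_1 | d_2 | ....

Answer: M ≅ ℤ^1 ⊕ ℤ/3 ⊕ ℤ/6 ⊕ ℤ/6

Derivation:
rank_ℚ(R)=3; free=4−3=1
SNF(R) diag = [3, 6, 6] → torsion [3, 6, 6]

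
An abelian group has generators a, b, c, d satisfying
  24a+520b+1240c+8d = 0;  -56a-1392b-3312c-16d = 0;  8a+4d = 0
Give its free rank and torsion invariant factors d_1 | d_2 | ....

rank_ℚ(R)=3; free=4−3=1
SNF(R) diag = [4, 8, 24] → torsion [4, 8, 24]

Answer: M ≅ ℤ^1 ⊕ ℤ/4 ⊕ ℤ/8 ⊕ ℤ/24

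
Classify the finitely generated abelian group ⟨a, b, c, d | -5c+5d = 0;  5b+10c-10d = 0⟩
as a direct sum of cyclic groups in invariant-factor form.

rank_ℚ(R)=2; free=4−2=2
SNF(R) diag = [5, 5] → torsion [5, 5]

Answer: M ≅ ℤ^2 ⊕ ℤ/5 ⊕ ℤ/5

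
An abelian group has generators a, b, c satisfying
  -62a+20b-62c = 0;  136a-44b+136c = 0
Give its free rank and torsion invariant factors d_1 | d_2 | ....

Answer: M ≅ ℤ^1 ⊕ ℤ/2 ⊕ ℤ/4

Derivation:
rank_ℚ(R)=2; free=3−2=1
SNF(R) diag = [2, 4] → torsion [2, 4]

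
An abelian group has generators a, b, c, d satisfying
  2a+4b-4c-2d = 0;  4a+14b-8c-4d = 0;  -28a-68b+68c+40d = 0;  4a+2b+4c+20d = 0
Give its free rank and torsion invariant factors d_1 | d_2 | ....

rank_ℚ(R)=4; free=4−4=0
SNF(R) diag = [2, 6, 12, 12] → torsion [2, 6, 12, 12]

Answer: M ≅ ℤ/2 ⊕ ℤ/6 ⊕ ℤ/12 ⊕ ℤ/12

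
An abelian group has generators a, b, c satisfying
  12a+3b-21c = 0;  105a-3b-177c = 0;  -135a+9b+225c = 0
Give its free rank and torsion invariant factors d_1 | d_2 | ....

Answer: M ≅ ℤ/3 ⊕ ℤ/9 ⊕ ℤ/18

Derivation:
rank_ℚ(R)=3; free=3−3=0
SNF(R) diag = [3, 9, 18] → torsion [3, 9, 18]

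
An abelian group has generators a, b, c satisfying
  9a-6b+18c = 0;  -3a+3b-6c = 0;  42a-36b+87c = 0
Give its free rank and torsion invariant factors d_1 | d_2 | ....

rank_ℚ(R)=3; free=3−3=0
SNF(R) diag = [3, 3, 3] → torsion [3, 3, 3]

Answer: M ≅ ℤ/3 ⊕ ℤ/3 ⊕ ℤ/3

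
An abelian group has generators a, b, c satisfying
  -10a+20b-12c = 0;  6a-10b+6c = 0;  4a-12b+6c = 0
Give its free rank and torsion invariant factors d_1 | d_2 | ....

rank_ℚ(R)=3; free=3−3=0
SNF(R) diag = [2, 2, 6] → torsion [2, 2, 6]

Answer: M ≅ ℤ/2 ⊕ ℤ/2 ⊕ ℤ/6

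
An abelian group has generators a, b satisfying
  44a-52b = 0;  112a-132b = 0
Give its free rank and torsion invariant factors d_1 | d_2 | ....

Answer: M ≅ ℤ/4 ⊕ ℤ/4

Derivation:
rank_ℚ(R)=2; free=2−2=0
SNF(R) diag = [4, 4] → torsion [4, 4]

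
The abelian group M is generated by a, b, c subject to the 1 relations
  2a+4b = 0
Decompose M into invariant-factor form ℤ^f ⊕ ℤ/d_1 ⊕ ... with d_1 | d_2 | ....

rank_ℚ(R)=1; free=3−1=2
SNF(R) diag = [2] → torsion [2]

Answer: M ≅ ℤ^2 ⊕ ℤ/2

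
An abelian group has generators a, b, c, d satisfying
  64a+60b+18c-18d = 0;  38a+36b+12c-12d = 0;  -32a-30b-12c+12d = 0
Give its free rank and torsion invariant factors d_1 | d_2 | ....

rank_ℚ(R)=3; free=4−3=1
SNF(R) diag = [2, 6, 6] → torsion [2, 6, 6]

Answer: M ≅ ℤ^1 ⊕ ℤ/2 ⊕ ℤ/6 ⊕ ℤ/6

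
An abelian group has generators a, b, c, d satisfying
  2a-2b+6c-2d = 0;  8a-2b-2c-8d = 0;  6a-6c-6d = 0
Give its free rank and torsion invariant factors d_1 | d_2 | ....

Answer: M ≅ ℤ^1 ⊕ ℤ/2 ⊕ ℤ/2 ⊕ ℤ/6

Derivation:
rank_ℚ(R)=3; free=4−3=1
SNF(R) diag = [2, 2, 6] → torsion [2, 2, 6]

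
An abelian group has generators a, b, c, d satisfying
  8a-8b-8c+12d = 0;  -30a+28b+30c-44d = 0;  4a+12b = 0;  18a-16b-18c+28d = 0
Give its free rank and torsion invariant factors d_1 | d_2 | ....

Answer: M ≅ ℤ/2 ⊕ ℤ/4 ⊕ ℤ/4 ⊕ ℤ/4

Derivation:
rank_ℚ(R)=4; free=4−4=0
SNF(R) diag = [2, 4, 4, 4] → torsion [2, 4, 4, 4]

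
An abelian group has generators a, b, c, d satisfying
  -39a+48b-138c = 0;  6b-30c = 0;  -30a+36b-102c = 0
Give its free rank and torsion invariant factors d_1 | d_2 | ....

rank_ℚ(R)=3; free=4−3=1
SNF(R) diag = [3, 6, 6] → torsion [3, 6, 6]

Answer: M ≅ ℤ^1 ⊕ ℤ/3 ⊕ ℤ/6 ⊕ ℤ/6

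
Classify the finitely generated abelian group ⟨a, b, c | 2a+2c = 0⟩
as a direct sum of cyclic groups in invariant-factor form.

rank_ℚ(R)=1; free=3−1=2
SNF(R) diag = [2] → torsion [2]

Answer: M ≅ ℤ^2 ⊕ ℤ/2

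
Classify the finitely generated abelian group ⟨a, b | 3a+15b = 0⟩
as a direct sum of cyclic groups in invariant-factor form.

rank_ℚ(R)=1; free=2−1=1
SNF(R) diag = [3] → torsion [3]

Answer: M ≅ ℤ^1 ⊕ ℤ/3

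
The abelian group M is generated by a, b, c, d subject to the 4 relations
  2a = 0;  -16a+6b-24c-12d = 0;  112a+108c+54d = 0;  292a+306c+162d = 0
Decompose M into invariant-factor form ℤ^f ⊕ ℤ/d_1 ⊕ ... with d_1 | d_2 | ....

Answer: M ≅ ℤ/2 ⊕ ℤ/6 ⊕ ℤ/18 ⊕ ℤ/54

Derivation:
rank_ℚ(R)=4; free=4−4=0
SNF(R) diag = [2, 6, 18, 54] → torsion [2, 6, 18, 54]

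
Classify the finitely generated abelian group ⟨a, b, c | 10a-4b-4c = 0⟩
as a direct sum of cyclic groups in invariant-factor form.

rank_ℚ(R)=1; free=3−1=2
SNF(R) diag = [2] → torsion [2]

Answer: M ≅ ℤ^2 ⊕ ℤ/2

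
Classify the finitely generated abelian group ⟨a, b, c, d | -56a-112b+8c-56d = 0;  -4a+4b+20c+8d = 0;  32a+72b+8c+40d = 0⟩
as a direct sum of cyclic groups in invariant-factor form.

rank_ℚ(R)=3; free=4−3=1
SNF(R) diag = [4, 8, 8] → torsion [4, 8, 8]

Answer: M ≅ ℤ^1 ⊕ ℤ/4 ⊕ ℤ/8 ⊕ ℤ/8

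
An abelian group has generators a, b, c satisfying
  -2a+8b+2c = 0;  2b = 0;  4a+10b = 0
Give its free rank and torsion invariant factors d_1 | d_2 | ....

rank_ℚ(R)=3; free=3−3=0
SNF(R) diag = [2, 2, 4] → torsion [2, 2, 4]

Answer: M ≅ ℤ/2 ⊕ ℤ/2 ⊕ ℤ/4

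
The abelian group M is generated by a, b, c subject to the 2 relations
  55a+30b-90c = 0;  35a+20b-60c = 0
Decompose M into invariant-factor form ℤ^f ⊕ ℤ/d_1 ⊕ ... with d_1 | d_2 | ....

Answer: M ≅ ℤ^1 ⊕ ℤ/5 ⊕ ℤ/10

Derivation:
rank_ℚ(R)=2; free=3−2=1
SNF(R) diag = [5, 10] → torsion [5, 10]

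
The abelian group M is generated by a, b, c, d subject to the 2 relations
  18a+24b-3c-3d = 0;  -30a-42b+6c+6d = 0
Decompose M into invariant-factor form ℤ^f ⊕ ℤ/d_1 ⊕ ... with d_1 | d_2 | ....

rank_ℚ(R)=2; free=4−2=2
SNF(R) diag = [3, 6] → torsion [3, 6]

Answer: M ≅ ℤ^2 ⊕ ℤ/3 ⊕ ℤ/6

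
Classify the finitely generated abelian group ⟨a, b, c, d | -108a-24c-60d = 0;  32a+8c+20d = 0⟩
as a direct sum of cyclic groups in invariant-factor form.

rank_ℚ(R)=2; free=4−2=2
SNF(R) diag = [4, 12] → torsion [4, 12]

Answer: M ≅ ℤ^2 ⊕ ℤ/4 ⊕ ℤ/12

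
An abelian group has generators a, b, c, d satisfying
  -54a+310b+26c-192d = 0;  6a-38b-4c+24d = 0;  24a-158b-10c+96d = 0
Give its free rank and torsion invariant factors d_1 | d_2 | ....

rank_ℚ(R)=3; free=4−3=1
SNF(R) diag = [2, 6, 18] → torsion [2, 6, 18]

Answer: M ≅ ℤ^1 ⊕ ℤ/2 ⊕ ℤ/6 ⊕ ℤ/18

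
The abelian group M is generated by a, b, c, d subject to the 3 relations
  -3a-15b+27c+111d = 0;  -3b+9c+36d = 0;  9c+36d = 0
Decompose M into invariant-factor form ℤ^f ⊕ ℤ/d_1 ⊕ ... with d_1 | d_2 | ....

Answer: M ≅ ℤ^1 ⊕ ℤ/3 ⊕ ℤ/3 ⊕ ℤ/9

Derivation:
rank_ℚ(R)=3; free=4−3=1
SNF(R) diag = [3, 3, 9] → torsion [3, 3, 9]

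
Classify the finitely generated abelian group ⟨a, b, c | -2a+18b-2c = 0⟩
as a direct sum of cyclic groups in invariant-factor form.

Answer: M ≅ ℤ^2 ⊕ ℤ/2

Derivation:
rank_ℚ(R)=1; free=3−1=2
SNF(R) diag = [2] → torsion [2]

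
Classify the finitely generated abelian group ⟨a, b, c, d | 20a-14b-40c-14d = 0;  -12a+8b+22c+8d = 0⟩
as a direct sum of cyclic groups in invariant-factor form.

rank_ℚ(R)=2; free=4−2=2
SNF(R) diag = [2, 2] → torsion [2, 2]

Answer: M ≅ ℤ^2 ⊕ ℤ/2 ⊕ ℤ/2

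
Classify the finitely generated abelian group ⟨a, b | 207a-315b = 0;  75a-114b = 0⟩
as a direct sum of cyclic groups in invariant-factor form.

Answer: M ≅ ℤ/3 ⊕ ℤ/9

Derivation:
rank_ℚ(R)=2; free=2−2=0
SNF(R) diag = [3, 9] → torsion [3, 9]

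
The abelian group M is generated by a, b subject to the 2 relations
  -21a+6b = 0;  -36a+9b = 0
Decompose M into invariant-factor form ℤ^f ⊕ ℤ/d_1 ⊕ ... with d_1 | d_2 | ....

Answer: M ≅ ℤ/3 ⊕ ℤ/9

Derivation:
rank_ℚ(R)=2; free=2−2=0
SNF(R) diag = [3, 9] → torsion [3, 9]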